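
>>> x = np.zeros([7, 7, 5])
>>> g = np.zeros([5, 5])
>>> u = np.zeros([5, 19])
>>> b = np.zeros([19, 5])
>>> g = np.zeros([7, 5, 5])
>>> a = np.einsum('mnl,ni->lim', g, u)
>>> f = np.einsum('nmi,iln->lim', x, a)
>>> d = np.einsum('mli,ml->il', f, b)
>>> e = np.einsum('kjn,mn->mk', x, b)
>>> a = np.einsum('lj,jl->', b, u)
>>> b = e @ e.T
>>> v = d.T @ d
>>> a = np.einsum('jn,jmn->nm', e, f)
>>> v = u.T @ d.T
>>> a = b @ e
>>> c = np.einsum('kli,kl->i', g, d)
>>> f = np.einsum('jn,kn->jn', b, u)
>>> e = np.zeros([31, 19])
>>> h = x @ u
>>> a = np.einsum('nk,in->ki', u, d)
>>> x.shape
(7, 7, 5)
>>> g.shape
(7, 5, 5)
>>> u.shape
(5, 19)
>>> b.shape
(19, 19)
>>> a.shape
(19, 7)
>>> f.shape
(19, 19)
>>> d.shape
(7, 5)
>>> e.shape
(31, 19)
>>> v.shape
(19, 7)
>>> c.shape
(5,)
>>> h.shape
(7, 7, 19)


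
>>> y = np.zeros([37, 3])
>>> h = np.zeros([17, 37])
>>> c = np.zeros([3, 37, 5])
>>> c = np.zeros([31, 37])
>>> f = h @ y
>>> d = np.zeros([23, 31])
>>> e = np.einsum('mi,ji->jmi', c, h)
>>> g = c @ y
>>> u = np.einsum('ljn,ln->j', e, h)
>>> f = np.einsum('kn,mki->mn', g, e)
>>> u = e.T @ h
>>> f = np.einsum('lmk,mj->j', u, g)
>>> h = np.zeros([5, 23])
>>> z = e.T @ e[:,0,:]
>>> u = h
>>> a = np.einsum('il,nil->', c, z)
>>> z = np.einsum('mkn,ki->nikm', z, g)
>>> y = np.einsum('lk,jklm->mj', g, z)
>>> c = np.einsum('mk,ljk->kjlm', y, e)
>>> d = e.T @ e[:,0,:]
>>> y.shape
(37, 37)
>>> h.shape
(5, 23)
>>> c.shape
(37, 31, 17, 37)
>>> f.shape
(3,)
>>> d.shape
(37, 31, 37)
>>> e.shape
(17, 31, 37)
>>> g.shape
(31, 3)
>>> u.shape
(5, 23)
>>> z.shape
(37, 3, 31, 37)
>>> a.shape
()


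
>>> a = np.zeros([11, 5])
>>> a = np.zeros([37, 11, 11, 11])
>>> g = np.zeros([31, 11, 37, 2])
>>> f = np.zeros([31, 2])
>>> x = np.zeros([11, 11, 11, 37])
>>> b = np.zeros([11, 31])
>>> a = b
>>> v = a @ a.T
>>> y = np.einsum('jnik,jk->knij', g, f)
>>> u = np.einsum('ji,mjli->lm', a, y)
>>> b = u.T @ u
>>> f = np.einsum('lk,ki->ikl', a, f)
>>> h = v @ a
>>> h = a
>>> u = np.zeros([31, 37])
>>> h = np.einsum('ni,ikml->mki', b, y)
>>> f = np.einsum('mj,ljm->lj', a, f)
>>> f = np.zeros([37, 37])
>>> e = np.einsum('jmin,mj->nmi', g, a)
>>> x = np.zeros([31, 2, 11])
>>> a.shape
(11, 31)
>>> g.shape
(31, 11, 37, 2)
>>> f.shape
(37, 37)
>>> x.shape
(31, 2, 11)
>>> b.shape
(2, 2)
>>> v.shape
(11, 11)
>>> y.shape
(2, 11, 37, 31)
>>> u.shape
(31, 37)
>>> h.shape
(37, 11, 2)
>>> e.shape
(2, 11, 37)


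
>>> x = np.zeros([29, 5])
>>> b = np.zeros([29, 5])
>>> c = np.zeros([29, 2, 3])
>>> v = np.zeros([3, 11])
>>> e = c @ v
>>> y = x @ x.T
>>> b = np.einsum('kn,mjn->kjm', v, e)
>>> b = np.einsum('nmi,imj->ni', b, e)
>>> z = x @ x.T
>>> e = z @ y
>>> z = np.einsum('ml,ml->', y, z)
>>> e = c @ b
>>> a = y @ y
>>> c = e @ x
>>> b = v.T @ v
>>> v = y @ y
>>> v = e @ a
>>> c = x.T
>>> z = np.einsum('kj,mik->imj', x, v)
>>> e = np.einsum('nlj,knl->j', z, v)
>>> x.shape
(29, 5)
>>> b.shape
(11, 11)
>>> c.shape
(5, 29)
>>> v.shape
(29, 2, 29)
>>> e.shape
(5,)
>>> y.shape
(29, 29)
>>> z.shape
(2, 29, 5)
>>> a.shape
(29, 29)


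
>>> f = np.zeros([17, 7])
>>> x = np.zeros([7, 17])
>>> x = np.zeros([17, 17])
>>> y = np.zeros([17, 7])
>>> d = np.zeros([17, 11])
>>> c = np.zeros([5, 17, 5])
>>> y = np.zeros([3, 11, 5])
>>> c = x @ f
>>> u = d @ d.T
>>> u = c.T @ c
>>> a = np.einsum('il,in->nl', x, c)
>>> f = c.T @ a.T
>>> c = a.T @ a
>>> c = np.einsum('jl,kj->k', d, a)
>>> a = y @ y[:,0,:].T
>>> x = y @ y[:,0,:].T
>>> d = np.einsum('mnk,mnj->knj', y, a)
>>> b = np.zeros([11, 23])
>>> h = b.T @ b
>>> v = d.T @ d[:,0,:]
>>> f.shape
(7, 7)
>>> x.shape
(3, 11, 3)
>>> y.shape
(3, 11, 5)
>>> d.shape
(5, 11, 3)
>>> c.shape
(7,)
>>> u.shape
(7, 7)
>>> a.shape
(3, 11, 3)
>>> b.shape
(11, 23)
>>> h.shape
(23, 23)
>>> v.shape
(3, 11, 3)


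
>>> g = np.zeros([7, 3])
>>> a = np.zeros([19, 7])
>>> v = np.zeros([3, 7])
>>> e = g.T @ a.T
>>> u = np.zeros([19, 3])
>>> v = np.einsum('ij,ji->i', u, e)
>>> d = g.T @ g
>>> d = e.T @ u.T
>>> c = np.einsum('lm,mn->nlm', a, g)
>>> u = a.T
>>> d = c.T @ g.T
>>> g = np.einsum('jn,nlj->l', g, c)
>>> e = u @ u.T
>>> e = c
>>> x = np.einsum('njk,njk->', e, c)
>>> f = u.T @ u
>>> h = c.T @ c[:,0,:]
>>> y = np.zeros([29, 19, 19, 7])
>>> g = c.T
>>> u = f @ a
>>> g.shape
(7, 19, 3)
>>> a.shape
(19, 7)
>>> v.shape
(19,)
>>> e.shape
(3, 19, 7)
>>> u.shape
(19, 7)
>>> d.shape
(7, 19, 7)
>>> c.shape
(3, 19, 7)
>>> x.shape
()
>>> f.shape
(19, 19)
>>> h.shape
(7, 19, 7)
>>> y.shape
(29, 19, 19, 7)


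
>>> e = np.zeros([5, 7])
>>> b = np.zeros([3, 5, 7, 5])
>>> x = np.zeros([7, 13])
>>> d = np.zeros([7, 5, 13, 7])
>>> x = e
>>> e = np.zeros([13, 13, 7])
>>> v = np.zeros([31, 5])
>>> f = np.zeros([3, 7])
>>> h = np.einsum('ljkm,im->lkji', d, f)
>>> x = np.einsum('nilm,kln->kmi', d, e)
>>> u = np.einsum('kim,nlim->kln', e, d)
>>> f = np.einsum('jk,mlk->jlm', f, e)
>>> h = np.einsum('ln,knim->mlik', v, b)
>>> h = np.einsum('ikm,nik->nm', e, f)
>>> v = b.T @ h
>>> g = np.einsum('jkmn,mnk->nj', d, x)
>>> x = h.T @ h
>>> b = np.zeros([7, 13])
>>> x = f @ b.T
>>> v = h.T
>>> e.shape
(13, 13, 7)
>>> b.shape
(7, 13)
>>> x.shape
(3, 13, 7)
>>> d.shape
(7, 5, 13, 7)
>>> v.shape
(7, 3)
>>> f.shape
(3, 13, 13)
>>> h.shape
(3, 7)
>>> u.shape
(13, 5, 7)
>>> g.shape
(7, 7)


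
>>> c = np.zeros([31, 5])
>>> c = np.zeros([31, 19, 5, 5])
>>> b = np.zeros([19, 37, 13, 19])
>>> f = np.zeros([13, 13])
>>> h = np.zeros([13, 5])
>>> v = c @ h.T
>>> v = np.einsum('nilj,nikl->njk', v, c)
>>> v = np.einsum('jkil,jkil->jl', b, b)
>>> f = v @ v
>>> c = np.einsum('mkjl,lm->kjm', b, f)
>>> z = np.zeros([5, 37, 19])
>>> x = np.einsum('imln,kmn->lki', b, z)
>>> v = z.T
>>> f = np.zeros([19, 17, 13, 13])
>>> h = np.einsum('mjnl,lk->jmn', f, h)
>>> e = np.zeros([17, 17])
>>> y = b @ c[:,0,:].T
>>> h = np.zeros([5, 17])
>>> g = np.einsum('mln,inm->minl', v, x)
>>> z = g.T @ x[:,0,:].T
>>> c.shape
(37, 13, 19)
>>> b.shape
(19, 37, 13, 19)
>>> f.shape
(19, 17, 13, 13)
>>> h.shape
(5, 17)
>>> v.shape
(19, 37, 5)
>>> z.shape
(37, 5, 13, 13)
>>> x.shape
(13, 5, 19)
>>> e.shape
(17, 17)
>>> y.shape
(19, 37, 13, 37)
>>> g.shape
(19, 13, 5, 37)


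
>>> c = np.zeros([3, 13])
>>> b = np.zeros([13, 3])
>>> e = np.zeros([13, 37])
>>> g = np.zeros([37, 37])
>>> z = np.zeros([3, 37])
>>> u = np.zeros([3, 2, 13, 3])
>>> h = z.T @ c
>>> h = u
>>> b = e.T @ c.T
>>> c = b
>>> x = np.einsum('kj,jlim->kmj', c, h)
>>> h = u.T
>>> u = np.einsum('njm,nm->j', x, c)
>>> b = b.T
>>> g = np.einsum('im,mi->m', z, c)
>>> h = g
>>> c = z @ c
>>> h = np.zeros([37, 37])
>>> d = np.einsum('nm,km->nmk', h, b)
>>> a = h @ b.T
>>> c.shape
(3, 3)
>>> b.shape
(3, 37)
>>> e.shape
(13, 37)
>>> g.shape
(37,)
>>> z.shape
(3, 37)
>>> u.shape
(3,)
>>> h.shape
(37, 37)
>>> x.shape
(37, 3, 3)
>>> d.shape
(37, 37, 3)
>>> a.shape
(37, 3)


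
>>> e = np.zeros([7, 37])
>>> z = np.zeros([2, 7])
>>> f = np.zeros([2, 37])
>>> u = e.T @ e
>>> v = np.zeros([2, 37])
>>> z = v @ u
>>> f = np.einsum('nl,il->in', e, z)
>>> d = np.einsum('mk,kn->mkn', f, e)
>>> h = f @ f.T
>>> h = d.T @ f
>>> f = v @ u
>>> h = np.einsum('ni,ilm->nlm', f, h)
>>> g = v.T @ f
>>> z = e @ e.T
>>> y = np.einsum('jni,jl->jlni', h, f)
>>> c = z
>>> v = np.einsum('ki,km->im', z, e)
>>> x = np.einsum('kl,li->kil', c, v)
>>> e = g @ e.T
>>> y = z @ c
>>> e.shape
(37, 7)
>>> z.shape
(7, 7)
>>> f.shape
(2, 37)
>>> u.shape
(37, 37)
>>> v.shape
(7, 37)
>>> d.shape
(2, 7, 37)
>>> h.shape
(2, 7, 7)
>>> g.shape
(37, 37)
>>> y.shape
(7, 7)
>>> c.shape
(7, 7)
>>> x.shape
(7, 37, 7)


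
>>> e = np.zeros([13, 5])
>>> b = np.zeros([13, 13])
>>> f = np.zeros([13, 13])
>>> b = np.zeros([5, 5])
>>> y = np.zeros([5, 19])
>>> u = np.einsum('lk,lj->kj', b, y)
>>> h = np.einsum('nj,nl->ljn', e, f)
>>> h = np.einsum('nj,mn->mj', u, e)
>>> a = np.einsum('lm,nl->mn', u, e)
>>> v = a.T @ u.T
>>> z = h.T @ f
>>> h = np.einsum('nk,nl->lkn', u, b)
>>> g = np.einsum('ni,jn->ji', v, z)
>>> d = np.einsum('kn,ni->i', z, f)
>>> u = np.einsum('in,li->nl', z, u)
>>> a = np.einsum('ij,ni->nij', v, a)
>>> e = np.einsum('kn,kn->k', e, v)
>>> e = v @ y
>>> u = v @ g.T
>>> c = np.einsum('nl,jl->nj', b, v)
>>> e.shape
(13, 19)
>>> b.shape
(5, 5)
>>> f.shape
(13, 13)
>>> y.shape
(5, 19)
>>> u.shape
(13, 19)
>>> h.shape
(5, 19, 5)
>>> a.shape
(19, 13, 5)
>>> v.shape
(13, 5)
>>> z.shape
(19, 13)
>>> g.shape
(19, 5)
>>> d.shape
(13,)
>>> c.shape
(5, 13)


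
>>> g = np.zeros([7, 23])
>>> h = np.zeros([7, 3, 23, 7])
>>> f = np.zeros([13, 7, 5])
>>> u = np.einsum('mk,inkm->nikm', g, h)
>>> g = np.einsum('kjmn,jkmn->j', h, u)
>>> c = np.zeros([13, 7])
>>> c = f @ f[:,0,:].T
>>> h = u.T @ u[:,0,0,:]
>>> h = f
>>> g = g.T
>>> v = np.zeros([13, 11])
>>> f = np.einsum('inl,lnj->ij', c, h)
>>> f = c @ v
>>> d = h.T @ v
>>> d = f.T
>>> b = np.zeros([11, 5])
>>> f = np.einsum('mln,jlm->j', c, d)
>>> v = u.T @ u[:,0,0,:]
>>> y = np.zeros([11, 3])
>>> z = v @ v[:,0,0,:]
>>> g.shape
(3,)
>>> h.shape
(13, 7, 5)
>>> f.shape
(11,)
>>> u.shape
(3, 7, 23, 7)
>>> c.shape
(13, 7, 13)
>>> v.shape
(7, 23, 7, 7)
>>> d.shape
(11, 7, 13)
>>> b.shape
(11, 5)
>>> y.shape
(11, 3)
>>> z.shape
(7, 23, 7, 7)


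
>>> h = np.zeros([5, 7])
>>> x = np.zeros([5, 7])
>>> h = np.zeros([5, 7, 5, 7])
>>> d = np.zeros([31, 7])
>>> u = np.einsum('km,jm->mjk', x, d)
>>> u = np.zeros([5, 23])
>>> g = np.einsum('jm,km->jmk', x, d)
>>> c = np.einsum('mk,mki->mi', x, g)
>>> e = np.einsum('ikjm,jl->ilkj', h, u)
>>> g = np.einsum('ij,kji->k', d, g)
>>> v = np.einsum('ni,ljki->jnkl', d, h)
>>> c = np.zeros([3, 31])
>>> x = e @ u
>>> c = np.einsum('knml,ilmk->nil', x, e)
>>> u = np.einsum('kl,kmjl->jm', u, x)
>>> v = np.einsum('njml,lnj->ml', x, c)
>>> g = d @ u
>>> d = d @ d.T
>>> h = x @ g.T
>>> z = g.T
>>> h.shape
(5, 23, 7, 31)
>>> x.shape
(5, 23, 7, 23)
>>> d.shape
(31, 31)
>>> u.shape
(7, 23)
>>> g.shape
(31, 23)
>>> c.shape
(23, 5, 23)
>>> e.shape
(5, 23, 7, 5)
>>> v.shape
(7, 23)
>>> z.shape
(23, 31)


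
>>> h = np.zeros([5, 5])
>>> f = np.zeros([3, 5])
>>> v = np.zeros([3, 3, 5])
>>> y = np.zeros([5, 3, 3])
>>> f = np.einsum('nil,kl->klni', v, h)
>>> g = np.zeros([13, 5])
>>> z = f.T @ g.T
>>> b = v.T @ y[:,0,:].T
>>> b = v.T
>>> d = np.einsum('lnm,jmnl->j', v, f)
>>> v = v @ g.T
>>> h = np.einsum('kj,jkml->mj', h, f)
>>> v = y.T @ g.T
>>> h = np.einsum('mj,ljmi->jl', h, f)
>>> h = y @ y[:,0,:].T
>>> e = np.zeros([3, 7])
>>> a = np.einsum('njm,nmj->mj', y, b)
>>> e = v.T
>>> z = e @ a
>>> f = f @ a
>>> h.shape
(5, 3, 5)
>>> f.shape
(5, 5, 3, 3)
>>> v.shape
(3, 3, 13)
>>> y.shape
(5, 3, 3)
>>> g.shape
(13, 5)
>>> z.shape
(13, 3, 3)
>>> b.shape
(5, 3, 3)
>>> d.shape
(5,)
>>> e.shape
(13, 3, 3)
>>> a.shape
(3, 3)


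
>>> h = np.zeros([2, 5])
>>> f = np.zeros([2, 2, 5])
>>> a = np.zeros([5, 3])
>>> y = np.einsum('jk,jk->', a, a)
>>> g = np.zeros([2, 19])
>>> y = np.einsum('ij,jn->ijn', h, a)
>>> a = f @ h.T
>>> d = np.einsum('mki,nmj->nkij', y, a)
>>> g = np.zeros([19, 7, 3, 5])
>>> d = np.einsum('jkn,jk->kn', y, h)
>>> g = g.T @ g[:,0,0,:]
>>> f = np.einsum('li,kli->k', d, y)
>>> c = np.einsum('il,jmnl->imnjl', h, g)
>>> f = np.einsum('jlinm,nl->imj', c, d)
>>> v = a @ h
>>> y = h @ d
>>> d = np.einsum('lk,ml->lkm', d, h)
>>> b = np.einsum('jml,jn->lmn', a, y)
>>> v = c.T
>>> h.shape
(2, 5)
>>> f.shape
(7, 5, 2)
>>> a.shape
(2, 2, 2)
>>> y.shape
(2, 3)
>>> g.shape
(5, 3, 7, 5)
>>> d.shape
(5, 3, 2)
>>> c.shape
(2, 3, 7, 5, 5)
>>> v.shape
(5, 5, 7, 3, 2)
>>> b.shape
(2, 2, 3)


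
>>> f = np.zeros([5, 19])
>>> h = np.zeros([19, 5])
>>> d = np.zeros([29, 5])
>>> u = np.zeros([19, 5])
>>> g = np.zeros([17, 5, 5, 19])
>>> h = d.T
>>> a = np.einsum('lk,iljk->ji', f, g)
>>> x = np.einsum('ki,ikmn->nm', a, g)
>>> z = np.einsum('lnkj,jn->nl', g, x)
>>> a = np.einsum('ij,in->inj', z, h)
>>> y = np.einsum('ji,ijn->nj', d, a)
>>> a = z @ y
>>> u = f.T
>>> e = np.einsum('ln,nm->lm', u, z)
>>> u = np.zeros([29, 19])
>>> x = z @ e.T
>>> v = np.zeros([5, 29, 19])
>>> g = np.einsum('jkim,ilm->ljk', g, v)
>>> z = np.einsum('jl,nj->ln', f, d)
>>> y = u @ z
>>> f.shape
(5, 19)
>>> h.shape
(5, 29)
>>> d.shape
(29, 5)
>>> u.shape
(29, 19)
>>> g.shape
(29, 17, 5)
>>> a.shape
(5, 29)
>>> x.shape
(5, 19)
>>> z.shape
(19, 29)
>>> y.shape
(29, 29)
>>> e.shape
(19, 17)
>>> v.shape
(5, 29, 19)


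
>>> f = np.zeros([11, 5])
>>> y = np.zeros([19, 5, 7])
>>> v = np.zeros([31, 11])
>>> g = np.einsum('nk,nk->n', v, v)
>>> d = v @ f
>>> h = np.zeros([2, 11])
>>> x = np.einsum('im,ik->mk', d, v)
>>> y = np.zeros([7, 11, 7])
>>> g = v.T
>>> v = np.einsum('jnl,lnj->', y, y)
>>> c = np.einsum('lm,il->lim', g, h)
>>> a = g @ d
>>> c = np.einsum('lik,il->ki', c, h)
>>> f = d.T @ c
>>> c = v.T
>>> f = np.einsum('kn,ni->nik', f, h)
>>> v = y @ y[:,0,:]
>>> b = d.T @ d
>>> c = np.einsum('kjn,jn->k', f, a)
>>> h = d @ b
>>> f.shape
(2, 11, 5)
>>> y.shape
(7, 11, 7)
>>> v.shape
(7, 11, 7)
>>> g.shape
(11, 31)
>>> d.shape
(31, 5)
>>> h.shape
(31, 5)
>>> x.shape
(5, 11)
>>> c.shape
(2,)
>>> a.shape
(11, 5)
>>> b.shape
(5, 5)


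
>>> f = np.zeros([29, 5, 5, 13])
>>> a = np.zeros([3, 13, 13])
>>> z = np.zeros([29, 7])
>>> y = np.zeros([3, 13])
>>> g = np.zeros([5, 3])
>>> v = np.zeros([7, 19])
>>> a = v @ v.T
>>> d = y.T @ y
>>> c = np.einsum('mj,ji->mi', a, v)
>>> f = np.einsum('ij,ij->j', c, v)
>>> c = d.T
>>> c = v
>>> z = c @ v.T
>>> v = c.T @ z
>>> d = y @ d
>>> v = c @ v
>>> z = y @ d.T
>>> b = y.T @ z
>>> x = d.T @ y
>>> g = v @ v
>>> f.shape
(19,)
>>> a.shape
(7, 7)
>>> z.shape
(3, 3)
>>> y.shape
(3, 13)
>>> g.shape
(7, 7)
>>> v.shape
(7, 7)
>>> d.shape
(3, 13)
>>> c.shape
(7, 19)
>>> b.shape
(13, 3)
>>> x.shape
(13, 13)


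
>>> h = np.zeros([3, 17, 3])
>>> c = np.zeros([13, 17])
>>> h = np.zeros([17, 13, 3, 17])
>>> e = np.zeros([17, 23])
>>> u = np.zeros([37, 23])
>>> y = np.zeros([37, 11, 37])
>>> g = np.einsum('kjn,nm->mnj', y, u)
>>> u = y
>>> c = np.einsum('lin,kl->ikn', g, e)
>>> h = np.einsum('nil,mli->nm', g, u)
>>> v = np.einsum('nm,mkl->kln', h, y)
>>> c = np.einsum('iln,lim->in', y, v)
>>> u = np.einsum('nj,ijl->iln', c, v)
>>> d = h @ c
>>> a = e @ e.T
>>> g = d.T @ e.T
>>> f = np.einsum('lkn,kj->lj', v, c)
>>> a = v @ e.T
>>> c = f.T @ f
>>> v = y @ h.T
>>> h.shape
(23, 37)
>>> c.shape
(37, 37)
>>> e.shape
(17, 23)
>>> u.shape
(11, 23, 37)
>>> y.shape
(37, 11, 37)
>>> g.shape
(37, 17)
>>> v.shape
(37, 11, 23)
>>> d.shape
(23, 37)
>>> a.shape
(11, 37, 17)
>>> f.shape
(11, 37)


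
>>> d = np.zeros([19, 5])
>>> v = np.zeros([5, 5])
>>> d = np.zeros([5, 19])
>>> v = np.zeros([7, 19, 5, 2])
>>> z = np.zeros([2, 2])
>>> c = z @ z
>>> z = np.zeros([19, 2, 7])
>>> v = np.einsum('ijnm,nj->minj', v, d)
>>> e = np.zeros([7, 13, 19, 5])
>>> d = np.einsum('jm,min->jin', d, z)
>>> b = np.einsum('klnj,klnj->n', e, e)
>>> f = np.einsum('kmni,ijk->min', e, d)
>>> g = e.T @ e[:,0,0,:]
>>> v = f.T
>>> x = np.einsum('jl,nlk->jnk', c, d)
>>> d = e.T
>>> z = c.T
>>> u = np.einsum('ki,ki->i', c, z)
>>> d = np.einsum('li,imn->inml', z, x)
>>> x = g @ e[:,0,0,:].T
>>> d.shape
(2, 7, 5, 2)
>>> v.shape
(19, 5, 13)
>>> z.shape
(2, 2)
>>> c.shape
(2, 2)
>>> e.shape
(7, 13, 19, 5)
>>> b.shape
(19,)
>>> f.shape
(13, 5, 19)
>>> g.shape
(5, 19, 13, 5)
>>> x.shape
(5, 19, 13, 7)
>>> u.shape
(2,)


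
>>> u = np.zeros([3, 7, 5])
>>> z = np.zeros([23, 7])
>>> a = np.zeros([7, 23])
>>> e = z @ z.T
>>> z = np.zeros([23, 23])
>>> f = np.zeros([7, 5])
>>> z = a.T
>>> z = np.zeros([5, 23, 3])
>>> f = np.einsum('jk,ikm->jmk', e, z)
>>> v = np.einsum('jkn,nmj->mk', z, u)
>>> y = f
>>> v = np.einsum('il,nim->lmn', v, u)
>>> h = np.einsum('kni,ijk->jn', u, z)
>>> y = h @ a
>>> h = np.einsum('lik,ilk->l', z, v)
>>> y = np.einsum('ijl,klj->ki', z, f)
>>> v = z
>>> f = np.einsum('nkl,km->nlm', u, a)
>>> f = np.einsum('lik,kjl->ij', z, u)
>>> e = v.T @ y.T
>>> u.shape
(3, 7, 5)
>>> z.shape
(5, 23, 3)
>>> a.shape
(7, 23)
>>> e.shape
(3, 23, 23)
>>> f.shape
(23, 7)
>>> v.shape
(5, 23, 3)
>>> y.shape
(23, 5)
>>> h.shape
(5,)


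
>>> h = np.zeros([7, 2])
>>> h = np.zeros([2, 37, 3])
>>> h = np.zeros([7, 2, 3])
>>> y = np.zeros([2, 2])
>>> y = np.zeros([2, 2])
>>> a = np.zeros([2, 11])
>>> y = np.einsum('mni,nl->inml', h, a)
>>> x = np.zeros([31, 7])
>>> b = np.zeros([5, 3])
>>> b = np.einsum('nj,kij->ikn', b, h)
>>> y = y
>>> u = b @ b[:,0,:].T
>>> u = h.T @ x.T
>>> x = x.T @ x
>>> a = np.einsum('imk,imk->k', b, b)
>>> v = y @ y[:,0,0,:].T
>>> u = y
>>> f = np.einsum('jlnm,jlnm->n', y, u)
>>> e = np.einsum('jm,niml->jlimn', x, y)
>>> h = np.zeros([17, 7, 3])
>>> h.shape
(17, 7, 3)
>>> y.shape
(3, 2, 7, 11)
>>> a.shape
(5,)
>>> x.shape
(7, 7)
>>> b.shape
(2, 7, 5)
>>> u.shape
(3, 2, 7, 11)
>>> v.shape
(3, 2, 7, 3)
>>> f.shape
(7,)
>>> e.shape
(7, 11, 2, 7, 3)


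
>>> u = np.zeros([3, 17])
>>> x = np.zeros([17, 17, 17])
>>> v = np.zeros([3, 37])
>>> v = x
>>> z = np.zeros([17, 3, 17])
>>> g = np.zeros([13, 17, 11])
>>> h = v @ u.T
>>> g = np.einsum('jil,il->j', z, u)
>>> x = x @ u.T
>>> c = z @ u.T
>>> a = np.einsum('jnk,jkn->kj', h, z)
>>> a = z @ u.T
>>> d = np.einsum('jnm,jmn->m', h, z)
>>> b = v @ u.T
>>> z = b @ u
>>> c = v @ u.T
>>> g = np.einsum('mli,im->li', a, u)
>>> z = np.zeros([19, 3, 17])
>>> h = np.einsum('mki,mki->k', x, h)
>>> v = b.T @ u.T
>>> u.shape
(3, 17)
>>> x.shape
(17, 17, 3)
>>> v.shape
(3, 17, 3)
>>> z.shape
(19, 3, 17)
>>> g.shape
(3, 3)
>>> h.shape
(17,)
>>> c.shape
(17, 17, 3)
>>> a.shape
(17, 3, 3)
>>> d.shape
(3,)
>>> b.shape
(17, 17, 3)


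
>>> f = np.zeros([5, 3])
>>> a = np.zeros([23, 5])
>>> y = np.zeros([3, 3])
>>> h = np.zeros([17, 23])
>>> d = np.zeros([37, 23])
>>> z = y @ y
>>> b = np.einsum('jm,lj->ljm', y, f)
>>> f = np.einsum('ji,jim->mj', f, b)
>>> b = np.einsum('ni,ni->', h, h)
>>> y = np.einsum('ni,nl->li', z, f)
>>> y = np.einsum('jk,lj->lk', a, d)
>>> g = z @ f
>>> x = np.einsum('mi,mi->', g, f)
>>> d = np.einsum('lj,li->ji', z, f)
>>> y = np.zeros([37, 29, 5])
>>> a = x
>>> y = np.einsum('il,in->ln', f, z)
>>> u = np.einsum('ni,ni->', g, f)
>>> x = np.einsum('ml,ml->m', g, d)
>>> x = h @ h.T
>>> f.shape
(3, 5)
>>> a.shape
()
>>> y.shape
(5, 3)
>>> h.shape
(17, 23)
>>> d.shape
(3, 5)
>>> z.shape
(3, 3)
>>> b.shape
()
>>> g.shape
(3, 5)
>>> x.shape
(17, 17)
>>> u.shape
()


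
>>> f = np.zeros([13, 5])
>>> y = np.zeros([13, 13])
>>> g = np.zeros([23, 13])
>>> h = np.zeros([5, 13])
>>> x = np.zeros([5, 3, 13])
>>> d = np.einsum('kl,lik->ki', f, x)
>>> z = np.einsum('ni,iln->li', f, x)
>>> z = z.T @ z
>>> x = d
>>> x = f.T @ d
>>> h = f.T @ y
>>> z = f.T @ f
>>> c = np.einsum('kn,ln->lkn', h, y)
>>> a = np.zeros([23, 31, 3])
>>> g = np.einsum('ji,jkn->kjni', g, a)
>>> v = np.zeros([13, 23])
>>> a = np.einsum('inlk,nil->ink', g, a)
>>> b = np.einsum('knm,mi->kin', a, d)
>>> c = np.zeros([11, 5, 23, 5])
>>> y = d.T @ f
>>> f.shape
(13, 5)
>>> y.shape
(3, 5)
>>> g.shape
(31, 23, 3, 13)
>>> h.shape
(5, 13)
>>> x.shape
(5, 3)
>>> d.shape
(13, 3)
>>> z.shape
(5, 5)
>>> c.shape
(11, 5, 23, 5)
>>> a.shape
(31, 23, 13)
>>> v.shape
(13, 23)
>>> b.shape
(31, 3, 23)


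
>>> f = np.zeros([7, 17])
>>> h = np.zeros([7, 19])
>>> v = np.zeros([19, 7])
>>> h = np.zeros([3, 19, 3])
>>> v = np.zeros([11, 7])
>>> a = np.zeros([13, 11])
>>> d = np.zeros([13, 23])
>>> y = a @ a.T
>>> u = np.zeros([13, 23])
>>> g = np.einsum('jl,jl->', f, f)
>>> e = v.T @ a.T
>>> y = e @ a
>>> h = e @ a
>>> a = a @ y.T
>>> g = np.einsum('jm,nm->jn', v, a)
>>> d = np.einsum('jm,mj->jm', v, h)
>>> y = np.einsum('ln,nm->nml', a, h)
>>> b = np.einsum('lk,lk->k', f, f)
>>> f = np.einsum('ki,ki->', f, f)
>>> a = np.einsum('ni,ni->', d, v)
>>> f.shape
()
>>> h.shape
(7, 11)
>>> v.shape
(11, 7)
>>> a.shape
()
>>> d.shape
(11, 7)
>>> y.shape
(7, 11, 13)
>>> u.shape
(13, 23)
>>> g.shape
(11, 13)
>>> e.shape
(7, 13)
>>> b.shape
(17,)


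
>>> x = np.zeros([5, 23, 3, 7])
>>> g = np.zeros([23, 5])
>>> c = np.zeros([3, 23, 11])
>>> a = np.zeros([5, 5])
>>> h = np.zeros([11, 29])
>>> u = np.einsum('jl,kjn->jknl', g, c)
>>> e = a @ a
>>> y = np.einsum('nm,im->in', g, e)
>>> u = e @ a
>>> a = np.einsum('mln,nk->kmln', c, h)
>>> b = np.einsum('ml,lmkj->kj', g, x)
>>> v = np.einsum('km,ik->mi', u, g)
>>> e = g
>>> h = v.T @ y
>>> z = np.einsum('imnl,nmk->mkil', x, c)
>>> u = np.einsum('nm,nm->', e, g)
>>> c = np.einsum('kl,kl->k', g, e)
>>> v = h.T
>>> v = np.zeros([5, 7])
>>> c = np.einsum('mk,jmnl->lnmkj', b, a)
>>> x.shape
(5, 23, 3, 7)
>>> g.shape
(23, 5)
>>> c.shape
(11, 23, 3, 7, 29)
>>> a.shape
(29, 3, 23, 11)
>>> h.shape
(23, 23)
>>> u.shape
()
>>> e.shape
(23, 5)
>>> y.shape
(5, 23)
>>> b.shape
(3, 7)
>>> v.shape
(5, 7)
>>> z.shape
(23, 11, 5, 7)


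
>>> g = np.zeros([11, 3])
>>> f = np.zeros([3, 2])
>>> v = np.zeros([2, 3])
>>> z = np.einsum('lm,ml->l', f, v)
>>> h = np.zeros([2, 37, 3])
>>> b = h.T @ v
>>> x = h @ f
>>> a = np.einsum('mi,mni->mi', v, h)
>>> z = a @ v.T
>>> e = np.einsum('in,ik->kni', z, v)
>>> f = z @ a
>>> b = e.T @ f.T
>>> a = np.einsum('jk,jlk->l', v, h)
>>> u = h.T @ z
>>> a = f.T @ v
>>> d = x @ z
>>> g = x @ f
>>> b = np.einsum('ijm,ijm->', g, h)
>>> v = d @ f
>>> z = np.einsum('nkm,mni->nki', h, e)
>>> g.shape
(2, 37, 3)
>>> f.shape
(2, 3)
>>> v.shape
(2, 37, 3)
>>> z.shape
(2, 37, 2)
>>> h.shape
(2, 37, 3)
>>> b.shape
()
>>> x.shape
(2, 37, 2)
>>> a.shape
(3, 3)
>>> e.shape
(3, 2, 2)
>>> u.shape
(3, 37, 2)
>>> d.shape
(2, 37, 2)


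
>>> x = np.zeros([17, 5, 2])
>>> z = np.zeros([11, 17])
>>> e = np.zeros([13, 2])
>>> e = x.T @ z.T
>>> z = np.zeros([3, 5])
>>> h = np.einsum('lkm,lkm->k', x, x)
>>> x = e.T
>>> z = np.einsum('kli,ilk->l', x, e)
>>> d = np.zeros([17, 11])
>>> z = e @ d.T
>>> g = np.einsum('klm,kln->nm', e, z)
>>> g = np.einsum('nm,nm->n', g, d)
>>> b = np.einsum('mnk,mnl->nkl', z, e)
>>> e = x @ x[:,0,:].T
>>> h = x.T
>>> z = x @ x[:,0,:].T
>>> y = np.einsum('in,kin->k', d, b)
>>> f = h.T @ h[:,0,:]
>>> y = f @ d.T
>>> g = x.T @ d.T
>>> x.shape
(11, 5, 2)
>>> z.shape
(11, 5, 11)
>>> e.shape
(11, 5, 11)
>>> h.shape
(2, 5, 11)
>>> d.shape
(17, 11)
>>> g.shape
(2, 5, 17)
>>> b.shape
(5, 17, 11)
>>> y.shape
(11, 5, 17)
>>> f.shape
(11, 5, 11)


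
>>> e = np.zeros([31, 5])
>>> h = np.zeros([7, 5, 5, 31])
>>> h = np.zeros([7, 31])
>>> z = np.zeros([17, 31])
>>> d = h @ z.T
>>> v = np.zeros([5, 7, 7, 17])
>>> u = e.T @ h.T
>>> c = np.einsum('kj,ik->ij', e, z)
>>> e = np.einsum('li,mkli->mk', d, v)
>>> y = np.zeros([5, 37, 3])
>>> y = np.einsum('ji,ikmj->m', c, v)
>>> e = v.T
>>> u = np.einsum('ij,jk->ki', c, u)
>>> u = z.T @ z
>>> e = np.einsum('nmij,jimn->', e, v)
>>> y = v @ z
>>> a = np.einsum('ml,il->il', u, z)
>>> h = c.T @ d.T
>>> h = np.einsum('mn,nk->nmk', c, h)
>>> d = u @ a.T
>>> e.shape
()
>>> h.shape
(5, 17, 7)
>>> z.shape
(17, 31)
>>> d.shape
(31, 17)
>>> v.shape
(5, 7, 7, 17)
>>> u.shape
(31, 31)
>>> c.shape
(17, 5)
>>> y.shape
(5, 7, 7, 31)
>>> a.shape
(17, 31)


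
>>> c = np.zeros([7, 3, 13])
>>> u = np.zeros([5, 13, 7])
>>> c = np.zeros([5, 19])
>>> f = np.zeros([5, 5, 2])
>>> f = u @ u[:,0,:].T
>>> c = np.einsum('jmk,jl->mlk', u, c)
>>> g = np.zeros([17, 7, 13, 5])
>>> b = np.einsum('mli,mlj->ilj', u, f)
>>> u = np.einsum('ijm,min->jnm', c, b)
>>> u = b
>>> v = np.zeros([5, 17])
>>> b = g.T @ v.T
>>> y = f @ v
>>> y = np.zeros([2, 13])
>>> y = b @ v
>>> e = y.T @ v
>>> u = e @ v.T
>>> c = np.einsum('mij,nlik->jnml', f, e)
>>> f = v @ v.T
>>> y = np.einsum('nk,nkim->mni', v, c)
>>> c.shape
(5, 17, 5, 7)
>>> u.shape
(17, 7, 13, 5)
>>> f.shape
(5, 5)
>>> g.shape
(17, 7, 13, 5)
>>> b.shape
(5, 13, 7, 5)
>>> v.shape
(5, 17)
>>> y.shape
(7, 5, 5)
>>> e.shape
(17, 7, 13, 17)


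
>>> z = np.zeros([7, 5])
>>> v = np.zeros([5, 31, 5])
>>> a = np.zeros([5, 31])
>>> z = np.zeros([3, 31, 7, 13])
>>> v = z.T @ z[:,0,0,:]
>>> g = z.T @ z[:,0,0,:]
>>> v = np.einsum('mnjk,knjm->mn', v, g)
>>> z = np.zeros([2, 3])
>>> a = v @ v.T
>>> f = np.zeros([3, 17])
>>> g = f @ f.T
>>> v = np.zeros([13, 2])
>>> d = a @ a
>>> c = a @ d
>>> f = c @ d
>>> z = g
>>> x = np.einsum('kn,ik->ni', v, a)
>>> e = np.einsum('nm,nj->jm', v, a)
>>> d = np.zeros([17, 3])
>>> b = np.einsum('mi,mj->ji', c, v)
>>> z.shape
(3, 3)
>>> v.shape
(13, 2)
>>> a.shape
(13, 13)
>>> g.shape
(3, 3)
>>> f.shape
(13, 13)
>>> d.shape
(17, 3)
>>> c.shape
(13, 13)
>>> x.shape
(2, 13)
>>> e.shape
(13, 2)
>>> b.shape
(2, 13)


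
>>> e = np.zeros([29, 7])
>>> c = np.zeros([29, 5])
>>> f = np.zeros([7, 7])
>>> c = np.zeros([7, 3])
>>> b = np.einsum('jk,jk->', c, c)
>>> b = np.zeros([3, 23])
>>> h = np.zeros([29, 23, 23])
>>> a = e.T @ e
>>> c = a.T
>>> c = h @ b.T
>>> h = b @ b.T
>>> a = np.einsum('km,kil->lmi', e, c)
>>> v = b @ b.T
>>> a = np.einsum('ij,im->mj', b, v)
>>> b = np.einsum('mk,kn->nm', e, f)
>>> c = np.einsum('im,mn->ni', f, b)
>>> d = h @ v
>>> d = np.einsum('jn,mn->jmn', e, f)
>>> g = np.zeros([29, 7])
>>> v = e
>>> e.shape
(29, 7)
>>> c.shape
(29, 7)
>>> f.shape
(7, 7)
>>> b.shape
(7, 29)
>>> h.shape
(3, 3)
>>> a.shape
(3, 23)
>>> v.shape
(29, 7)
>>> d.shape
(29, 7, 7)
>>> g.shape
(29, 7)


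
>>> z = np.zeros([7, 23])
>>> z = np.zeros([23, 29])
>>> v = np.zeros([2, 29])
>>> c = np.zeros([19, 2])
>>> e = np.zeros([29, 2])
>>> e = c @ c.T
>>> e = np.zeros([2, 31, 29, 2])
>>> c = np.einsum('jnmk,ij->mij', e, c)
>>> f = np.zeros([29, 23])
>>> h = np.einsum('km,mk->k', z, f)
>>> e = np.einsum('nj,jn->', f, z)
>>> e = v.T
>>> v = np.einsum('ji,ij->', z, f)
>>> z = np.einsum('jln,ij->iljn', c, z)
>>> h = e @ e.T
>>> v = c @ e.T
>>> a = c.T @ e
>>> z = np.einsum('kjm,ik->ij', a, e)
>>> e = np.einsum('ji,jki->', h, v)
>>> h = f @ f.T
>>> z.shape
(29, 19)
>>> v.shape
(29, 19, 29)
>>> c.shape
(29, 19, 2)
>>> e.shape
()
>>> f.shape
(29, 23)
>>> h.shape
(29, 29)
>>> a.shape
(2, 19, 2)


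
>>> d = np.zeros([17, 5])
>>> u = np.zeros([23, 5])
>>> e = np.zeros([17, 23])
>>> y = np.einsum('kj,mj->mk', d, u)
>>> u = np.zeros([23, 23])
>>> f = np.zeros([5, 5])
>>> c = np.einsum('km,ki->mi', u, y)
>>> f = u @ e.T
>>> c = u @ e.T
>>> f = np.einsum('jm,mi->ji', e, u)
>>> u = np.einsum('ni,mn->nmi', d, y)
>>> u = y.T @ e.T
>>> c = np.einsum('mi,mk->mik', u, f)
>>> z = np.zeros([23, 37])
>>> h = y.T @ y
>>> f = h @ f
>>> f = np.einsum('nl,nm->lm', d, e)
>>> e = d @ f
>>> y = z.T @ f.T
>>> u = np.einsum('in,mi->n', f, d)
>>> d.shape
(17, 5)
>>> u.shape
(23,)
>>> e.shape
(17, 23)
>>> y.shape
(37, 5)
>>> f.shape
(5, 23)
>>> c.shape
(17, 17, 23)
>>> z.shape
(23, 37)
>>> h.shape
(17, 17)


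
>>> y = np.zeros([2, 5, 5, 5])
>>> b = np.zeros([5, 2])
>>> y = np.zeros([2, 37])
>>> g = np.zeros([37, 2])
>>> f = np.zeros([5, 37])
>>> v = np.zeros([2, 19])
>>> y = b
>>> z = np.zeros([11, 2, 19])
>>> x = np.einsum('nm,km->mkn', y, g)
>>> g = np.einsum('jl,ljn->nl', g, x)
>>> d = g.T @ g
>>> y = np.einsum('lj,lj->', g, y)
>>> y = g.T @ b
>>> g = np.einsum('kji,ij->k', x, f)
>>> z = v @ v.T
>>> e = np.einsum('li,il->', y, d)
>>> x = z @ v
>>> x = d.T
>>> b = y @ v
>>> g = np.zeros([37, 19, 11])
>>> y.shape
(2, 2)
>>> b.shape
(2, 19)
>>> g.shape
(37, 19, 11)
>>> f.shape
(5, 37)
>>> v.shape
(2, 19)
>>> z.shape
(2, 2)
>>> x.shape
(2, 2)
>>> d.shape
(2, 2)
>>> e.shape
()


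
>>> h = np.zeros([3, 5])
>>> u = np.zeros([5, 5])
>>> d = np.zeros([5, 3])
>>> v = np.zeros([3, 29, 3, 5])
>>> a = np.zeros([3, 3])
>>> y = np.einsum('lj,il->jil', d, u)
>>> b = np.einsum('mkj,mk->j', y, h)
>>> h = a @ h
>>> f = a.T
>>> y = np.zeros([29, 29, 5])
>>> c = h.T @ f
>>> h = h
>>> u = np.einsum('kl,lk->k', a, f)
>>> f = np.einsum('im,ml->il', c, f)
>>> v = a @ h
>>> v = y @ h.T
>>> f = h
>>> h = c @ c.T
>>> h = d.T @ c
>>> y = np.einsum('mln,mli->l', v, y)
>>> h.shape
(3, 3)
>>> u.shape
(3,)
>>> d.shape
(5, 3)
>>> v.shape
(29, 29, 3)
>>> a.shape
(3, 3)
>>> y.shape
(29,)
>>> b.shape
(5,)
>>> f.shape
(3, 5)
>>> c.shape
(5, 3)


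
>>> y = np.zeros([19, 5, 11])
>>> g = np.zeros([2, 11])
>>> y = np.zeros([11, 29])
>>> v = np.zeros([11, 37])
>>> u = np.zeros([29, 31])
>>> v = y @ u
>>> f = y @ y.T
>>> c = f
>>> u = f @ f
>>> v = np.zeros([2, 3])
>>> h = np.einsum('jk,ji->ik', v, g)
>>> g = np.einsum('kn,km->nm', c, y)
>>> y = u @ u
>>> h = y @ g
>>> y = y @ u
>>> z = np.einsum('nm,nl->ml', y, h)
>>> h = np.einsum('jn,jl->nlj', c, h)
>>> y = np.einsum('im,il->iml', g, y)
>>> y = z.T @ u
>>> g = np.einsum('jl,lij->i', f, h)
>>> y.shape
(29, 11)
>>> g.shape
(29,)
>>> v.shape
(2, 3)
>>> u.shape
(11, 11)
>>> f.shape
(11, 11)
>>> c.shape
(11, 11)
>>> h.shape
(11, 29, 11)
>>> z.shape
(11, 29)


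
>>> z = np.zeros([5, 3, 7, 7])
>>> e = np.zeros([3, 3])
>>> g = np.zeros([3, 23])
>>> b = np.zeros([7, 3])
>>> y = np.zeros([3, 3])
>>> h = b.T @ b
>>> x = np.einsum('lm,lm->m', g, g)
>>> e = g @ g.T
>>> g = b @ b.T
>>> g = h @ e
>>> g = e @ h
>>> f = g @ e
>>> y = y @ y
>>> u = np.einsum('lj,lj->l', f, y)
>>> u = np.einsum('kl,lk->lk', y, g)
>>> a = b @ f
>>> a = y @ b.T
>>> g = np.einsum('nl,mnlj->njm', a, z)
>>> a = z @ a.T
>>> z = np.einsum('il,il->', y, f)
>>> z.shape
()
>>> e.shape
(3, 3)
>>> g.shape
(3, 7, 5)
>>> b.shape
(7, 3)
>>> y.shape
(3, 3)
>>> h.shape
(3, 3)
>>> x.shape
(23,)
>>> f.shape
(3, 3)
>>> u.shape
(3, 3)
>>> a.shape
(5, 3, 7, 3)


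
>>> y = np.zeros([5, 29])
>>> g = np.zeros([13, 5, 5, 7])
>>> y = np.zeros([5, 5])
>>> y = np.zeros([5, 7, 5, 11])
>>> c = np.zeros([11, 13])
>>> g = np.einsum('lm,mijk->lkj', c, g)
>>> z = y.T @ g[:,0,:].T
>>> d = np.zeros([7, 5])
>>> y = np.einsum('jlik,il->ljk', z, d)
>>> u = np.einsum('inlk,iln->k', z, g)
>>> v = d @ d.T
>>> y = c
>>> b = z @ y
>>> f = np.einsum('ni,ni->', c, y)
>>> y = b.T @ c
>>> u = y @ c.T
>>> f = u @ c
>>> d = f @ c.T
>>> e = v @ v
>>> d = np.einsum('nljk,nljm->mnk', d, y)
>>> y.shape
(13, 7, 5, 13)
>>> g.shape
(11, 7, 5)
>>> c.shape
(11, 13)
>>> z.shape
(11, 5, 7, 11)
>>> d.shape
(13, 13, 11)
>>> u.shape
(13, 7, 5, 11)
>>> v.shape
(7, 7)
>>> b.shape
(11, 5, 7, 13)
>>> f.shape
(13, 7, 5, 13)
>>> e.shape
(7, 7)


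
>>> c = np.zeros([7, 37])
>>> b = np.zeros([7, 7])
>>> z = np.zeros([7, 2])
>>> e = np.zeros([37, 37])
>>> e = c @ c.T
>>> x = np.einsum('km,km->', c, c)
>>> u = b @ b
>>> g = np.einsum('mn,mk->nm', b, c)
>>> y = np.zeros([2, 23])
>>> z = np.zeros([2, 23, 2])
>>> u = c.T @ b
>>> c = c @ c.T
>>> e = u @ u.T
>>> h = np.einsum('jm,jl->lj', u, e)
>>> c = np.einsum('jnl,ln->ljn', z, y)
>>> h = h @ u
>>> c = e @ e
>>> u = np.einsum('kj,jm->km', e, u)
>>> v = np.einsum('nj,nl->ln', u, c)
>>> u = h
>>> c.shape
(37, 37)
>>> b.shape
(7, 7)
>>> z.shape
(2, 23, 2)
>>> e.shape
(37, 37)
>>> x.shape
()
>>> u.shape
(37, 7)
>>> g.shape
(7, 7)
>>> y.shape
(2, 23)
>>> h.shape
(37, 7)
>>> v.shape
(37, 37)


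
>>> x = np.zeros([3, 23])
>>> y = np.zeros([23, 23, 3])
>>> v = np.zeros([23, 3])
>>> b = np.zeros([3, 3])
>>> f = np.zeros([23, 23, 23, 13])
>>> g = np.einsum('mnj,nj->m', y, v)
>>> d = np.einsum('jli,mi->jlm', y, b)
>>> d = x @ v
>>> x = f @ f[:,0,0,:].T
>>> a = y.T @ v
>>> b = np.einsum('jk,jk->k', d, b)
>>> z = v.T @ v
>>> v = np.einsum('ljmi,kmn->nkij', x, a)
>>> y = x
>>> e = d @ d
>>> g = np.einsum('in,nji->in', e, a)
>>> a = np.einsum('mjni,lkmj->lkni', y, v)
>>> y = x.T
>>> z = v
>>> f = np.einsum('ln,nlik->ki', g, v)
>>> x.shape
(23, 23, 23, 23)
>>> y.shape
(23, 23, 23, 23)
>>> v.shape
(3, 3, 23, 23)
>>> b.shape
(3,)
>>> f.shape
(23, 23)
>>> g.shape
(3, 3)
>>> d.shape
(3, 3)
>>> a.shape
(3, 3, 23, 23)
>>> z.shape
(3, 3, 23, 23)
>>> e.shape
(3, 3)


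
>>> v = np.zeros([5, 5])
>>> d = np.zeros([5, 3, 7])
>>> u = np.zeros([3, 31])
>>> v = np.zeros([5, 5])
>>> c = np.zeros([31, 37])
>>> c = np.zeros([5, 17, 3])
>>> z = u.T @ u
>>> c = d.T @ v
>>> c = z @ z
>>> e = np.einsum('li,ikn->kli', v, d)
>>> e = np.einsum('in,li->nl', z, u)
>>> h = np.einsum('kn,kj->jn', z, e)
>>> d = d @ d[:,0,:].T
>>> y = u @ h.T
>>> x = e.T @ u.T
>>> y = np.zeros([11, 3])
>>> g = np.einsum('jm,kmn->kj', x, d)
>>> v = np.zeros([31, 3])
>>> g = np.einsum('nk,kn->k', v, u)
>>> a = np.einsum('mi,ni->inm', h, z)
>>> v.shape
(31, 3)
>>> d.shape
(5, 3, 5)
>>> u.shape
(3, 31)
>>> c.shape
(31, 31)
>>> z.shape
(31, 31)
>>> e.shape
(31, 3)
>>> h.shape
(3, 31)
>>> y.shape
(11, 3)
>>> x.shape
(3, 3)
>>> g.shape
(3,)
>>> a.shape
(31, 31, 3)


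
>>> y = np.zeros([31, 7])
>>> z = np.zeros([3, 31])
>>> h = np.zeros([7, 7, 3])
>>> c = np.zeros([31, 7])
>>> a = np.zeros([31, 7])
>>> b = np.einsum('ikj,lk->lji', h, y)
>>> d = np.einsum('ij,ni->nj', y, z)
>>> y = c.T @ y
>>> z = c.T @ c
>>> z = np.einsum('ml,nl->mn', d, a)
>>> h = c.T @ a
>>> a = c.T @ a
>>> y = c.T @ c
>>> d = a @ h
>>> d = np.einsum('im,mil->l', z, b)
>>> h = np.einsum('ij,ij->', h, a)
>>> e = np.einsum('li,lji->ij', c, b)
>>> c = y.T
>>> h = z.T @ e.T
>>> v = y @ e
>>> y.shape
(7, 7)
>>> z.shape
(3, 31)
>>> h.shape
(31, 7)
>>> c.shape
(7, 7)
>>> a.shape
(7, 7)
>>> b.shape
(31, 3, 7)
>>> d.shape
(7,)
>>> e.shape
(7, 3)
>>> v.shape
(7, 3)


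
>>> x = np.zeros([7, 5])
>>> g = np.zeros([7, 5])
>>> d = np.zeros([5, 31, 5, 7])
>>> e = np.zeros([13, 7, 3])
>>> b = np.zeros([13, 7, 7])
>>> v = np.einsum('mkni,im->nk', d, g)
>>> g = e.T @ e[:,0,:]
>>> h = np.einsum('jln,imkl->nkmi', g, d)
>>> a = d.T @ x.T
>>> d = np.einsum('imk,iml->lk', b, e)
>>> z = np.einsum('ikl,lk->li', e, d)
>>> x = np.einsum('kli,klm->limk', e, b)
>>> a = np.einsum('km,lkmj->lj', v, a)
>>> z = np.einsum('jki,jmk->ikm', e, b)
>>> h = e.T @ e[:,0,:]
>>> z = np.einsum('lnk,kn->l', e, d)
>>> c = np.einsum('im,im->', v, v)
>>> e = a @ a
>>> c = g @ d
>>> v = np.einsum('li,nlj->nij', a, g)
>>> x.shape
(7, 3, 7, 13)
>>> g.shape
(3, 7, 3)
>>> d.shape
(3, 7)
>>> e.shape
(7, 7)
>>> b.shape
(13, 7, 7)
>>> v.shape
(3, 7, 3)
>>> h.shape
(3, 7, 3)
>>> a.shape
(7, 7)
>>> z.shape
(13,)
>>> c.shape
(3, 7, 7)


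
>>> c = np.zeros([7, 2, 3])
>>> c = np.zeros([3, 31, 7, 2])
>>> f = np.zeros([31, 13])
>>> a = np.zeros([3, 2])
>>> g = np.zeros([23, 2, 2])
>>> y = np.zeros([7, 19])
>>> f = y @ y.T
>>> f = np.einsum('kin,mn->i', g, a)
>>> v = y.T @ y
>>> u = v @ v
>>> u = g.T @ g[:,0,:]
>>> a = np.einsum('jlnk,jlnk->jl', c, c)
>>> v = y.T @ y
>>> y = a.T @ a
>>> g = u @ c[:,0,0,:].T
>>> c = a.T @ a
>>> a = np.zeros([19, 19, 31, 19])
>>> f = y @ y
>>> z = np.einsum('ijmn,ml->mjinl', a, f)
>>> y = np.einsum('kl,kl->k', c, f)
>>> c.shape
(31, 31)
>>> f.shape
(31, 31)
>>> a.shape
(19, 19, 31, 19)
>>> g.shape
(2, 2, 3)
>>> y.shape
(31,)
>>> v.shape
(19, 19)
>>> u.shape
(2, 2, 2)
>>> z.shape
(31, 19, 19, 19, 31)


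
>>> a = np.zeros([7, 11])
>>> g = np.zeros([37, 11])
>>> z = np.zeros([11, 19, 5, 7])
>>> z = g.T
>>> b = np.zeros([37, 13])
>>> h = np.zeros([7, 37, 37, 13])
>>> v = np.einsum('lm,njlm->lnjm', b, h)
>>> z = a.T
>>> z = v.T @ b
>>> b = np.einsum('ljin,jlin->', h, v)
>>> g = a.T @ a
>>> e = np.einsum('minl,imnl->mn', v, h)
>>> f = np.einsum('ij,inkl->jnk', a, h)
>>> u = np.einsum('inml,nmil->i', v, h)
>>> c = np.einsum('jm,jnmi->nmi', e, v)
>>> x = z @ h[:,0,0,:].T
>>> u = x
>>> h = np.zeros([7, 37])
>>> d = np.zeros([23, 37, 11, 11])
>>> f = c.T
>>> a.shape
(7, 11)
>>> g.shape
(11, 11)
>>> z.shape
(13, 37, 7, 13)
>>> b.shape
()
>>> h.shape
(7, 37)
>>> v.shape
(37, 7, 37, 13)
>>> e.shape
(37, 37)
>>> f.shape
(13, 37, 7)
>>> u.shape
(13, 37, 7, 7)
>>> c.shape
(7, 37, 13)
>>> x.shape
(13, 37, 7, 7)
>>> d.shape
(23, 37, 11, 11)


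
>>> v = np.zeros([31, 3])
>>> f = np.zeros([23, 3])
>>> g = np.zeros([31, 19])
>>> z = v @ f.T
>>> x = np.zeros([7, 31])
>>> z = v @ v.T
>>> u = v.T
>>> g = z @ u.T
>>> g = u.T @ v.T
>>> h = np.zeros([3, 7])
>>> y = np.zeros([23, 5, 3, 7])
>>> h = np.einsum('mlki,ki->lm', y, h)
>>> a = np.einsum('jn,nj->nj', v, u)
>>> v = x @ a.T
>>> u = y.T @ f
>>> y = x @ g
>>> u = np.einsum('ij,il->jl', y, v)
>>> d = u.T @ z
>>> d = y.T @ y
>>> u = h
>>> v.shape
(7, 3)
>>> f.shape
(23, 3)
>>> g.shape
(31, 31)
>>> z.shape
(31, 31)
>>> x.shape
(7, 31)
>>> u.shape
(5, 23)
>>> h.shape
(5, 23)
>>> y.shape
(7, 31)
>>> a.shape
(3, 31)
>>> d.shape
(31, 31)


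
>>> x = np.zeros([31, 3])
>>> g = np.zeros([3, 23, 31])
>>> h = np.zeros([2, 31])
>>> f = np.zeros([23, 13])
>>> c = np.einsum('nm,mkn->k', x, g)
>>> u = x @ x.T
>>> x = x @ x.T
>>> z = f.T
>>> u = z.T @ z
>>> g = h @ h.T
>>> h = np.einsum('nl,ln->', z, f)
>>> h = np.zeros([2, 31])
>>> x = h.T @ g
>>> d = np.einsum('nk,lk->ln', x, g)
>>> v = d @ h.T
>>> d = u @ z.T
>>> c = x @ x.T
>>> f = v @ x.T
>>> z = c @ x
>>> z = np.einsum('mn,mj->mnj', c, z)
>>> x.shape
(31, 2)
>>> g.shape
(2, 2)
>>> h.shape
(2, 31)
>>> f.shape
(2, 31)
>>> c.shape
(31, 31)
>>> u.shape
(23, 23)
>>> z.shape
(31, 31, 2)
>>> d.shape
(23, 13)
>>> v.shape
(2, 2)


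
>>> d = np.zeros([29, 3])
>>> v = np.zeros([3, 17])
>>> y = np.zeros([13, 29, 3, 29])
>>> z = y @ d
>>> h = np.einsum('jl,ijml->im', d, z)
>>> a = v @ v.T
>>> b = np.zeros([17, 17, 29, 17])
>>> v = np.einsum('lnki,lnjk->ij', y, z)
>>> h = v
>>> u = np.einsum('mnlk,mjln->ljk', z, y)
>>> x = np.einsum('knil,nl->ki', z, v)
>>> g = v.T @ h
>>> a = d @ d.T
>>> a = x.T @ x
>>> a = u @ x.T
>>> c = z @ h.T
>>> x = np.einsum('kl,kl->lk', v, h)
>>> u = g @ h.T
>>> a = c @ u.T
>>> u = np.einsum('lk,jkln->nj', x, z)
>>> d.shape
(29, 3)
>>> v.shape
(29, 3)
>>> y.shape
(13, 29, 3, 29)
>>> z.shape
(13, 29, 3, 3)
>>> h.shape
(29, 3)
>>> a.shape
(13, 29, 3, 3)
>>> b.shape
(17, 17, 29, 17)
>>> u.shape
(3, 13)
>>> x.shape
(3, 29)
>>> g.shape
(3, 3)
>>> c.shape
(13, 29, 3, 29)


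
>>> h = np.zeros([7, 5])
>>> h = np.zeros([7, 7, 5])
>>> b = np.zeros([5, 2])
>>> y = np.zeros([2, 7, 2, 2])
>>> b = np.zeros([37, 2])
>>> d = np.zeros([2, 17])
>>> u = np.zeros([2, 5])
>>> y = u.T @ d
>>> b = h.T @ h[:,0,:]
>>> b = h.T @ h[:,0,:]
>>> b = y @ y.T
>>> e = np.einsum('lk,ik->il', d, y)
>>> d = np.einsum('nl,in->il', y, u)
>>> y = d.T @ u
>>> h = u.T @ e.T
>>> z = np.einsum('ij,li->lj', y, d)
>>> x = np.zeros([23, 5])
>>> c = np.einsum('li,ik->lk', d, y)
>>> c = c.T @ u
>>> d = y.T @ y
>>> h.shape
(5, 5)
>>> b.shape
(5, 5)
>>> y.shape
(17, 5)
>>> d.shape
(5, 5)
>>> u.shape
(2, 5)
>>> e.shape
(5, 2)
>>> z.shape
(2, 5)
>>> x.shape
(23, 5)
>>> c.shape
(5, 5)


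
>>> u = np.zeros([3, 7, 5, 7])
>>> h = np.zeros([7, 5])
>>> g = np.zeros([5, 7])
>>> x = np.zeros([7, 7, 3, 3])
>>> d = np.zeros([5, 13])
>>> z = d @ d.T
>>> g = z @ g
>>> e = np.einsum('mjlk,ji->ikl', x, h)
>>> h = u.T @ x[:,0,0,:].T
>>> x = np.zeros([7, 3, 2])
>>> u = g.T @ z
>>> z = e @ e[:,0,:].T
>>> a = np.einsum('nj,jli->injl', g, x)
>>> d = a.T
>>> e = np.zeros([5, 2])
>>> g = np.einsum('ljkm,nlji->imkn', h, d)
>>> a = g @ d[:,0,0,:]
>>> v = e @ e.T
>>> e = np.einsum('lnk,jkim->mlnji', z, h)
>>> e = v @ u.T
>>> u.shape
(7, 5)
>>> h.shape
(7, 5, 7, 7)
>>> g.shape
(2, 7, 7, 3)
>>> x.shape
(7, 3, 2)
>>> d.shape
(3, 7, 5, 2)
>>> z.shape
(5, 3, 5)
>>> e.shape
(5, 7)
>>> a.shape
(2, 7, 7, 2)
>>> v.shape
(5, 5)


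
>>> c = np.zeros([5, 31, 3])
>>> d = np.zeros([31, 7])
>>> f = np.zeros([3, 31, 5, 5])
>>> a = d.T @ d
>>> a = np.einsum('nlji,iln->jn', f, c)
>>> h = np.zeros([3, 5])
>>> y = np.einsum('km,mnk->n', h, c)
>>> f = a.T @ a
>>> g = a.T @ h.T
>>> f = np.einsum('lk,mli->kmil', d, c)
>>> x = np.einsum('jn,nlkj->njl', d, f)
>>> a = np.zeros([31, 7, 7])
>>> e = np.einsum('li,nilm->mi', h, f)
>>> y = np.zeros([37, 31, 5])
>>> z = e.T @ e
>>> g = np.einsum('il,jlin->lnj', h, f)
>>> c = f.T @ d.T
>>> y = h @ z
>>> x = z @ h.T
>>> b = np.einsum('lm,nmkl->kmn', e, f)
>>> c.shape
(31, 3, 5, 31)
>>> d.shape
(31, 7)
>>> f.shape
(7, 5, 3, 31)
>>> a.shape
(31, 7, 7)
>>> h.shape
(3, 5)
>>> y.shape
(3, 5)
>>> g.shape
(5, 31, 7)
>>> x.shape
(5, 3)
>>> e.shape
(31, 5)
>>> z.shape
(5, 5)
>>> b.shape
(3, 5, 7)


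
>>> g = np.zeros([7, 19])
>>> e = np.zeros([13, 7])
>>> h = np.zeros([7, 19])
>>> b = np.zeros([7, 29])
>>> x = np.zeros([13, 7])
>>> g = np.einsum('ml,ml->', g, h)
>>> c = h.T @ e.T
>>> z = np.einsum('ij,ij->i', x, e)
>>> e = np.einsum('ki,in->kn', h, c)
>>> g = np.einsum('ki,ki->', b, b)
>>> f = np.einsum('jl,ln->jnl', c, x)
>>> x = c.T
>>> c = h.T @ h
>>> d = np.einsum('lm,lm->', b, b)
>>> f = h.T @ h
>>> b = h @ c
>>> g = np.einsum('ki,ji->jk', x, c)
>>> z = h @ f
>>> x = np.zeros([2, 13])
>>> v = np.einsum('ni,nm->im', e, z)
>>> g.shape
(19, 13)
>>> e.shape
(7, 13)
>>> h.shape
(7, 19)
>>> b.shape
(7, 19)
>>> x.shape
(2, 13)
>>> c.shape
(19, 19)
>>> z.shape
(7, 19)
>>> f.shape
(19, 19)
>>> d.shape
()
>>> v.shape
(13, 19)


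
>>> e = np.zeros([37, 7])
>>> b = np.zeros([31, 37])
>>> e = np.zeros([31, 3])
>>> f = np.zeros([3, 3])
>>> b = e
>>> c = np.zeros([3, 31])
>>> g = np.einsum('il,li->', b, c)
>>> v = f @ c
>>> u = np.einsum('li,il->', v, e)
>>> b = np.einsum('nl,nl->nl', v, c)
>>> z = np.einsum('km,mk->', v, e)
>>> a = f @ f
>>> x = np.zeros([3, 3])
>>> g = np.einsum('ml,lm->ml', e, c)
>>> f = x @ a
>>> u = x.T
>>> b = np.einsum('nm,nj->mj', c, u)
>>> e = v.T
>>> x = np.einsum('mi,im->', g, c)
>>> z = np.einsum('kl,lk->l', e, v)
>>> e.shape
(31, 3)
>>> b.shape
(31, 3)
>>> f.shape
(3, 3)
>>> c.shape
(3, 31)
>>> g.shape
(31, 3)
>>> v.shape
(3, 31)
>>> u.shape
(3, 3)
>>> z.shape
(3,)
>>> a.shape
(3, 3)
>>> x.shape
()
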